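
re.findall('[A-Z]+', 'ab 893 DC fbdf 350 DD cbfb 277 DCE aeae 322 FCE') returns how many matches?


Pattern '[A-Z]+' finds one or more uppercase letters.
Text: 'ab 893 DC fbdf 350 DD cbfb 277 DCE aeae 322 FCE'
Scanning for matches:
  Match 1: 'DC'
  Match 2: 'DD'
  Match 3: 'DCE'
  Match 4: 'FCE'
Total matches: 4

4


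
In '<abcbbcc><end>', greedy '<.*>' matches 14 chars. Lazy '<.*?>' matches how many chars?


Greedy '<.*>' tries to match as MUCH as possible.
Lazy '<.*?>' tries to match as LITTLE as possible.

String: '<abcbbcc><end>'
Greedy '<.*>' starts at first '<' and extends to the LAST '>': '<abcbbcc><end>' (14 chars)
Lazy '<.*?>' starts at first '<' and stops at the FIRST '>': '<abcbbcc>' (9 chars)

9


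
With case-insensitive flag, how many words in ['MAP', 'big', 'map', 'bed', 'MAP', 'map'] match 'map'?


Case-insensitive matching: compare each word's lowercase form to 'map'.
  'MAP' -> lower='map' -> MATCH
  'big' -> lower='big' -> no
  'map' -> lower='map' -> MATCH
  'bed' -> lower='bed' -> no
  'MAP' -> lower='map' -> MATCH
  'map' -> lower='map' -> MATCH
Matches: ['MAP', 'map', 'MAP', 'map']
Count: 4

4


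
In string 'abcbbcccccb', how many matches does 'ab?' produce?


Pattern 'ab?' matches 'a' optionally followed by 'b'.
String: 'abcbbcccccb'
Scanning left to right for 'a' then checking next char:
  Match 1: 'ab' (a followed by b)
Total matches: 1

1


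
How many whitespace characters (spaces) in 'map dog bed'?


\s matches whitespace characters (spaces, tabs, etc.).
Text: 'map dog bed'
This text has 3 words separated by spaces.
Number of spaces = number of words - 1 = 3 - 1 = 2

2


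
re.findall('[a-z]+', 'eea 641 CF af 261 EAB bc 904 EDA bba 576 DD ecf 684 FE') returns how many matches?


Pattern '[a-z]+' finds one or more lowercase letters.
Text: 'eea 641 CF af 261 EAB bc 904 EDA bba 576 DD ecf 684 FE'
Scanning for matches:
  Match 1: 'eea'
  Match 2: 'af'
  Match 3: 'bc'
  Match 4: 'bba'
  Match 5: 'ecf'
Total matches: 5

5


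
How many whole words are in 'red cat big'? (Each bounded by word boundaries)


Word boundaries (\b) mark the start/end of each word.
Text: 'red cat big'
Splitting by whitespace:
  Word 1: 'red'
  Word 2: 'cat'
  Word 3: 'big'
Total whole words: 3

3


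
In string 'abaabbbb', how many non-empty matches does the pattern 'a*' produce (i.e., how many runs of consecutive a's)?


Pattern 'a*' matches zero or more a's. We want non-empty runs of consecutive a's.
String: 'abaabbbb'
Walking through the string to find runs of a's:
  Run 1: positions 0-0 -> 'a'
  Run 2: positions 2-3 -> 'aa'
Non-empty runs found: ['a', 'aa']
Count: 2

2


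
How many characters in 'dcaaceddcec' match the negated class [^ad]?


Negated class [^ad] matches any char NOT in {a, d}
Scanning 'dcaaceddcec':
  pos 0: 'd' -> no (excluded)
  pos 1: 'c' -> MATCH
  pos 2: 'a' -> no (excluded)
  pos 3: 'a' -> no (excluded)
  pos 4: 'c' -> MATCH
  pos 5: 'e' -> MATCH
  pos 6: 'd' -> no (excluded)
  pos 7: 'd' -> no (excluded)
  pos 8: 'c' -> MATCH
  pos 9: 'e' -> MATCH
  pos 10: 'c' -> MATCH
Total matches: 6

6


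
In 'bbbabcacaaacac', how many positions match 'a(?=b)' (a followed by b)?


Lookahead 'a(?=b)' matches 'a' only when followed by 'b'.
String: 'bbbabcacaaacac'
Checking each position where char is 'a':
  pos 3: 'a' -> MATCH (next='b')
  pos 6: 'a' -> no (next='c')
  pos 8: 'a' -> no (next='a')
  pos 9: 'a' -> no (next='a')
  pos 10: 'a' -> no (next='c')
  pos 12: 'a' -> no (next='c')
Matching positions: [3]
Count: 1

1


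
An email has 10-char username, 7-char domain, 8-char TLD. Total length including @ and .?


An email address has format: username@domain.tld
Username length: 10
'@' character: 1
Domain length: 7
'.' character: 1
TLD length: 8
Total = 10 + 1 + 7 + 1 + 8 = 27

27


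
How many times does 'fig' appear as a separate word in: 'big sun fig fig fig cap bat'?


Scanning each word for exact match 'fig':
  Word 1: 'big' -> no
  Word 2: 'sun' -> no
  Word 3: 'fig' -> MATCH
  Word 4: 'fig' -> MATCH
  Word 5: 'fig' -> MATCH
  Word 6: 'cap' -> no
  Word 7: 'bat' -> no
Total matches: 3

3


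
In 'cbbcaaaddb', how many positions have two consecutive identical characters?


Looking for consecutive identical characters in 'cbbcaaaddb':
  pos 0-1: 'c' vs 'b' -> different
  pos 1-2: 'b' vs 'b' -> MATCH ('bb')
  pos 2-3: 'b' vs 'c' -> different
  pos 3-4: 'c' vs 'a' -> different
  pos 4-5: 'a' vs 'a' -> MATCH ('aa')
  pos 5-6: 'a' vs 'a' -> MATCH ('aa')
  pos 6-7: 'a' vs 'd' -> different
  pos 7-8: 'd' vs 'd' -> MATCH ('dd')
  pos 8-9: 'd' vs 'b' -> different
Consecutive identical pairs: ['bb', 'aa', 'aa', 'dd']
Count: 4

4


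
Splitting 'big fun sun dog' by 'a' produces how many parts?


Splitting by 'a' breaks the string at each occurrence of the separator.
Text: 'big fun sun dog'
Parts after split:
  Part 1: 'big fun sun dog'
Total parts: 1

1


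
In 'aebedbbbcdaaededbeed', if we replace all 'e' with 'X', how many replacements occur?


re.sub('e', 'X', text) replaces every occurrence of 'e' with 'X'.
Text: 'aebedbbbcdaaededbeed'
Scanning for 'e':
  pos 1: 'e' -> replacement #1
  pos 3: 'e' -> replacement #2
  pos 12: 'e' -> replacement #3
  pos 14: 'e' -> replacement #4
  pos 17: 'e' -> replacement #5
  pos 18: 'e' -> replacement #6
Total replacements: 6

6


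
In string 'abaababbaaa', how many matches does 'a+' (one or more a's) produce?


Pattern 'a+' matches one or more consecutive a's.
String: 'abaababbaaa'
Scanning for runs of a:
  Match 1: 'a' (length 1)
  Match 2: 'aa' (length 2)
  Match 3: 'a' (length 1)
  Match 4: 'aaa' (length 3)
Total matches: 4

4


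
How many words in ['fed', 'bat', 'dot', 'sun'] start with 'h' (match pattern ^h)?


Pattern ^h anchors to start of word. Check which words begin with 'h':
  'fed' -> no
  'bat' -> no
  'dot' -> no
  'sun' -> no
Matching words: []
Count: 0

0


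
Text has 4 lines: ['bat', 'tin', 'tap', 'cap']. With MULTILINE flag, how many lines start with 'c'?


With MULTILINE flag, ^ matches the start of each line.
Lines: ['bat', 'tin', 'tap', 'cap']
Checking which lines start with 'c':
  Line 1: 'bat' -> no
  Line 2: 'tin' -> no
  Line 3: 'tap' -> no
  Line 4: 'cap' -> MATCH
Matching lines: ['cap']
Count: 1

1


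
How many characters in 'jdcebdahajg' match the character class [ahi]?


Character class [ahi] matches any of: {a, h, i}
Scanning string 'jdcebdahajg' character by character:
  pos 0: 'j' -> no
  pos 1: 'd' -> no
  pos 2: 'c' -> no
  pos 3: 'e' -> no
  pos 4: 'b' -> no
  pos 5: 'd' -> no
  pos 6: 'a' -> MATCH
  pos 7: 'h' -> MATCH
  pos 8: 'a' -> MATCH
  pos 9: 'j' -> no
  pos 10: 'g' -> no
Total matches: 3

3


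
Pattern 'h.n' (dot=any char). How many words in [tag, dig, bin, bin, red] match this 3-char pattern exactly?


Pattern 'h.n' means: starts with 'h', any single char, ends with 'n'.
Checking each word (must be exactly 3 chars):
  'tag' (len=3): no
  'dig' (len=3): no
  'bin' (len=3): no
  'bin' (len=3): no
  'red' (len=3): no
Matching words: []
Total: 0

0


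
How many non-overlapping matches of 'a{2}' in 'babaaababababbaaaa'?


Pattern 'a{2}' matches exactly 2 consecutive a's (greedy, non-overlapping).
String: 'babaaababababbaaaa'
Scanning for runs of a's:
  Run at pos 1: 'a' (length 1) -> 0 match(es)
  Run at pos 3: 'aaa' (length 3) -> 1 match(es)
  Run at pos 7: 'a' (length 1) -> 0 match(es)
  Run at pos 9: 'a' (length 1) -> 0 match(es)
  Run at pos 11: 'a' (length 1) -> 0 match(es)
  Run at pos 14: 'aaaa' (length 4) -> 2 match(es)
Matches found: ['aa', 'aa', 'aa']
Total: 3

3


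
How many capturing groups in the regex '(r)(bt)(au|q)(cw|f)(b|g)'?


To count capturing groups, count each '(' that starts a group.
Pattern: '(r)(bt)(au|q)(cw|f)(b|g)'
Walking through the pattern:
  Position 0: '(' -> group #1
  Position 3: '(' -> group #2
  Position 7: '(' -> group #3
  Position 13: '(' -> group #4
  Position 19: '(' -> group #5
Total capturing groups: 5

5


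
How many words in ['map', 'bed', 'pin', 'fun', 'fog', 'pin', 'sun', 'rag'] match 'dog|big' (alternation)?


Alternation 'dog|big' matches either 'dog' or 'big'.
Checking each word:
  'map' -> no
  'bed' -> no
  'pin' -> no
  'fun' -> no
  'fog' -> no
  'pin' -> no
  'sun' -> no
  'rag' -> no
Matches: []
Count: 0

0


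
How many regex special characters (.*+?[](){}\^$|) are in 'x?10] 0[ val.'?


Regex special characters are: . * + ? [ ] ( ) { } \ ^ $ |
Scanning 'x?10] 0[ val.':
  pos 1: '?' -> SPECIAL
  pos 4: ']' -> SPECIAL
  pos 7: '[' -> SPECIAL
  pos 12: '.' -> SPECIAL
Special chars found: ['?', ']', '[', '.']
Total: 4

4


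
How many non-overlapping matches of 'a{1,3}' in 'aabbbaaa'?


Pattern 'a{1,3}' matches between 1 and 3 consecutive a's (greedy).
String: 'aabbbaaa'
Finding runs of a's and applying greedy matching:
  Run at pos 0: 'aa' (length 2)
  Run at pos 5: 'aaa' (length 3)
Matches: ['aa', 'aaa']
Count: 2

2


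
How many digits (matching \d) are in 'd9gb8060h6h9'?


\d matches any digit 0-9.
Scanning 'd9gb8060h6h9':
  pos 1: '9' -> DIGIT
  pos 4: '8' -> DIGIT
  pos 5: '0' -> DIGIT
  pos 6: '6' -> DIGIT
  pos 7: '0' -> DIGIT
  pos 9: '6' -> DIGIT
  pos 11: '9' -> DIGIT
Digits found: ['9', '8', '0', '6', '0', '6', '9']
Total: 7

7


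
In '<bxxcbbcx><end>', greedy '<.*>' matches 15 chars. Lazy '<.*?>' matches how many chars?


Greedy '<.*>' tries to match as MUCH as possible.
Lazy '<.*?>' tries to match as LITTLE as possible.

String: '<bxxcbbcx><end>'
Greedy '<.*>' starts at first '<' and extends to the LAST '>': '<bxxcbbcx><end>' (15 chars)
Lazy '<.*?>' starts at first '<' and stops at the FIRST '>': '<bxxcbbcx>' (10 chars)

10


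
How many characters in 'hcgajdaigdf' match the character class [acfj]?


Character class [acfj] matches any of: {a, c, f, j}
Scanning string 'hcgajdaigdf' character by character:
  pos 0: 'h' -> no
  pos 1: 'c' -> MATCH
  pos 2: 'g' -> no
  pos 3: 'a' -> MATCH
  pos 4: 'j' -> MATCH
  pos 5: 'd' -> no
  pos 6: 'a' -> MATCH
  pos 7: 'i' -> no
  pos 8: 'g' -> no
  pos 9: 'd' -> no
  pos 10: 'f' -> MATCH
Total matches: 5

5


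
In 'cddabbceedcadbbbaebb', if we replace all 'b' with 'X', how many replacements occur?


re.sub('b', 'X', text) replaces every occurrence of 'b' with 'X'.
Text: 'cddabbceedcadbbbaebb'
Scanning for 'b':
  pos 4: 'b' -> replacement #1
  pos 5: 'b' -> replacement #2
  pos 13: 'b' -> replacement #3
  pos 14: 'b' -> replacement #4
  pos 15: 'b' -> replacement #5
  pos 18: 'b' -> replacement #6
  pos 19: 'b' -> replacement #7
Total replacements: 7

7


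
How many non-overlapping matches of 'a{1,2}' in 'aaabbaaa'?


Pattern 'a{1,2}' matches between 1 and 2 consecutive a's (greedy).
String: 'aaabbaaa'
Finding runs of a's and applying greedy matching:
  Run at pos 0: 'aaa' (length 3)
  Run at pos 5: 'aaa' (length 3)
Matches: ['aa', 'a', 'aa', 'a']
Count: 4

4


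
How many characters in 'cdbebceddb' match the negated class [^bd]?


Negated class [^bd] matches any char NOT in {b, d}
Scanning 'cdbebceddb':
  pos 0: 'c' -> MATCH
  pos 1: 'd' -> no (excluded)
  pos 2: 'b' -> no (excluded)
  pos 3: 'e' -> MATCH
  pos 4: 'b' -> no (excluded)
  pos 5: 'c' -> MATCH
  pos 6: 'e' -> MATCH
  pos 7: 'd' -> no (excluded)
  pos 8: 'd' -> no (excluded)
  pos 9: 'b' -> no (excluded)
Total matches: 4

4


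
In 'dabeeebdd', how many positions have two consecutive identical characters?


Looking for consecutive identical characters in 'dabeeebdd':
  pos 0-1: 'd' vs 'a' -> different
  pos 1-2: 'a' vs 'b' -> different
  pos 2-3: 'b' vs 'e' -> different
  pos 3-4: 'e' vs 'e' -> MATCH ('ee')
  pos 4-5: 'e' vs 'e' -> MATCH ('ee')
  pos 5-6: 'e' vs 'b' -> different
  pos 6-7: 'b' vs 'd' -> different
  pos 7-8: 'd' vs 'd' -> MATCH ('dd')
Consecutive identical pairs: ['ee', 'ee', 'dd']
Count: 3

3


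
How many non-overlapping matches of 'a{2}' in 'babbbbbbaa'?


Pattern 'a{2}' matches exactly 2 consecutive a's (greedy, non-overlapping).
String: 'babbbbbbaa'
Scanning for runs of a's:
  Run at pos 1: 'a' (length 1) -> 0 match(es)
  Run at pos 8: 'aa' (length 2) -> 1 match(es)
Matches found: ['aa']
Total: 1

1


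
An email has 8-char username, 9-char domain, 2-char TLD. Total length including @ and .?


An email address has format: username@domain.tld
Username length: 8
'@' character: 1
Domain length: 9
'.' character: 1
TLD length: 2
Total = 8 + 1 + 9 + 1 + 2 = 21

21


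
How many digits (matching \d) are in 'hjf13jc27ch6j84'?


\d matches any digit 0-9.
Scanning 'hjf13jc27ch6j84':
  pos 3: '1' -> DIGIT
  pos 4: '3' -> DIGIT
  pos 7: '2' -> DIGIT
  pos 8: '7' -> DIGIT
  pos 11: '6' -> DIGIT
  pos 13: '8' -> DIGIT
  pos 14: '4' -> DIGIT
Digits found: ['1', '3', '2', '7', '6', '8', '4']
Total: 7

7


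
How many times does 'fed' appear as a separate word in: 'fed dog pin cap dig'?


Scanning each word for exact match 'fed':
  Word 1: 'fed' -> MATCH
  Word 2: 'dog' -> no
  Word 3: 'pin' -> no
  Word 4: 'cap' -> no
  Word 5: 'dig' -> no
Total matches: 1

1


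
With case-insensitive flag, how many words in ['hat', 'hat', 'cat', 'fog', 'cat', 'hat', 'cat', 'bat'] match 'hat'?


Case-insensitive matching: compare each word's lowercase form to 'hat'.
  'hat' -> lower='hat' -> MATCH
  'hat' -> lower='hat' -> MATCH
  'cat' -> lower='cat' -> no
  'fog' -> lower='fog' -> no
  'cat' -> lower='cat' -> no
  'hat' -> lower='hat' -> MATCH
  'cat' -> lower='cat' -> no
  'bat' -> lower='bat' -> no
Matches: ['hat', 'hat', 'hat']
Count: 3

3


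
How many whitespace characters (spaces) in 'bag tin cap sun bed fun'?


\s matches whitespace characters (spaces, tabs, etc.).
Text: 'bag tin cap sun bed fun'
This text has 6 words separated by spaces.
Number of spaces = number of words - 1 = 6 - 1 = 5

5


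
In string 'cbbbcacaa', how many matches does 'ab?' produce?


Pattern 'ab?' matches 'a' optionally followed by 'b'.
String: 'cbbbcacaa'
Scanning left to right for 'a' then checking next char:
  Match 1: 'a' (a not followed by b)
  Match 2: 'a' (a not followed by b)
  Match 3: 'a' (a not followed by b)
Total matches: 3

3


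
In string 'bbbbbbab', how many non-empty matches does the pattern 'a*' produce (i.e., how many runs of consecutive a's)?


Pattern 'a*' matches zero or more a's. We want non-empty runs of consecutive a's.
String: 'bbbbbbab'
Walking through the string to find runs of a's:
  Run 1: positions 6-6 -> 'a'
Non-empty runs found: ['a']
Count: 1

1


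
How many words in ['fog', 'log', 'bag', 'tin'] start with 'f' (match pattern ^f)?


Pattern ^f anchors to start of word. Check which words begin with 'f':
  'fog' -> MATCH (starts with 'f')
  'log' -> no
  'bag' -> no
  'tin' -> no
Matching words: ['fog']
Count: 1

1


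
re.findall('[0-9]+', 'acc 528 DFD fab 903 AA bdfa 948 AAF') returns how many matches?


Pattern '[0-9]+' finds one or more digits.
Text: 'acc 528 DFD fab 903 AA bdfa 948 AAF'
Scanning for matches:
  Match 1: '528'
  Match 2: '903'
  Match 3: '948'
Total matches: 3

3


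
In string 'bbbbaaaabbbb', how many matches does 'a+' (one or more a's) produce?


Pattern 'a+' matches one or more consecutive a's.
String: 'bbbbaaaabbbb'
Scanning for runs of a:
  Match 1: 'aaaa' (length 4)
Total matches: 1

1


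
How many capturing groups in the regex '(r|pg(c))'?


To count capturing groups, count each '(' that starts a group.
Pattern: '(r|pg(c))'
Walking through the pattern:
  Position 0: '(' -> group #1
  Position 5: '(' -> group #2
Total capturing groups: 2

2


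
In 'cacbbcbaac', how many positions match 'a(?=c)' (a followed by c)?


Lookahead 'a(?=c)' matches 'a' only when followed by 'c'.
String: 'cacbbcbaac'
Checking each position where char is 'a':
  pos 1: 'a' -> MATCH (next='c')
  pos 7: 'a' -> no (next='a')
  pos 8: 'a' -> MATCH (next='c')
Matching positions: [1, 8]
Count: 2

2


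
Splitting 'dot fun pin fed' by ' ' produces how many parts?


Splitting by ' ' breaks the string at each occurrence of the separator.
Text: 'dot fun pin fed'
Parts after split:
  Part 1: 'dot'
  Part 2: 'fun'
  Part 3: 'pin'
  Part 4: 'fed'
Total parts: 4

4


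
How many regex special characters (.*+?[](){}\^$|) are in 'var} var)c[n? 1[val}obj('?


Regex special characters are: . * + ? [ ] ( ) { } \ ^ $ |
Scanning 'var} var)c[n? 1[val}obj(':
  pos 3: '}' -> SPECIAL
  pos 8: ')' -> SPECIAL
  pos 10: '[' -> SPECIAL
  pos 12: '?' -> SPECIAL
  pos 15: '[' -> SPECIAL
  pos 19: '}' -> SPECIAL
  pos 23: '(' -> SPECIAL
Special chars found: ['}', ')', '[', '?', '[', '}', '(']
Total: 7

7


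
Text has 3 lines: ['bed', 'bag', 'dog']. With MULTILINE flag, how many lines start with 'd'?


With MULTILINE flag, ^ matches the start of each line.
Lines: ['bed', 'bag', 'dog']
Checking which lines start with 'd':
  Line 1: 'bed' -> no
  Line 2: 'bag' -> no
  Line 3: 'dog' -> MATCH
Matching lines: ['dog']
Count: 1

1


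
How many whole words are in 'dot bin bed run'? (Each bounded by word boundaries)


Word boundaries (\b) mark the start/end of each word.
Text: 'dot bin bed run'
Splitting by whitespace:
  Word 1: 'dot'
  Word 2: 'bin'
  Word 3: 'bed'
  Word 4: 'run'
Total whole words: 4

4


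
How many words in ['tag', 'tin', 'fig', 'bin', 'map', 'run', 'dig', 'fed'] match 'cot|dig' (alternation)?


Alternation 'cot|dig' matches either 'cot' or 'dig'.
Checking each word:
  'tag' -> no
  'tin' -> no
  'fig' -> no
  'bin' -> no
  'map' -> no
  'run' -> no
  'dig' -> MATCH
  'fed' -> no
Matches: ['dig']
Count: 1

1


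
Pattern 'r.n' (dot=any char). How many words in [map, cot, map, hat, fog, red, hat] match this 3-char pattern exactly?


Pattern 'r.n' means: starts with 'r', any single char, ends with 'n'.
Checking each word (must be exactly 3 chars):
  'map' (len=3): no
  'cot' (len=3): no
  'map' (len=3): no
  'hat' (len=3): no
  'fog' (len=3): no
  'red' (len=3): no
  'hat' (len=3): no
Matching words: []
Total: 0

0


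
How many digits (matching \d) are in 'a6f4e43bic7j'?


\d matches any digit 0-9.
Scanning 'a6f4e43bic7j':
  pos 1: '6' -> DIGIT
  pos 3: '4' -> DIGIT
  pos 5: '4' -> DIGIT
  pos 6: '3' -> DIGIT
  pos 10: '7' -> DIGIT
Digits found: ['6', '4', '4', '3', '7']
Total: 5

5


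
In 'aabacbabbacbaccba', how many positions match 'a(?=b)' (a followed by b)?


Lookahead 'a(?=b)' matches 'a' only when followed by 'b'.
String: 'aabacbabbacbaccba'
Checking each position where char is 'a':
  pos 0: 'a' -> no (next='a')
  pos 1: 'a' -> MATCH (next='b')
  pos 3: 'a' -> no (next='c')
  pos 6: 'a' -> MATCH (next='b')
  pos 9: 'a' -> no (next='c')
  pos 12: 'a' -> no (next='c')
Matching positions: [1, 6]
Count: 2

2


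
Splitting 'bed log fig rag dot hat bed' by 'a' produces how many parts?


Splitting by 'a' breaks the string at each occurrence of the separator.
Text: 'bed log fig rag dot hat bed'
Parts after split:
  Part 1: 'bed log fig r'
  Part 2: 'g dot h'
  Part 3: 't bed'
Total parts: 3

3


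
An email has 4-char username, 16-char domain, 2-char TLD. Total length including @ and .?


An email address has format: username@domain.tld
Username length: 4
'@' character: 1
Domain length: 16
'.' character: 1
TLD length: 2
Total = 4 + 1 + 16 + 1 + 2 = 24

24


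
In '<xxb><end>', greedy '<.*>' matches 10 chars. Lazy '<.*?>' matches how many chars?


Greedy '<.*>' tries to match as MUCH as possible.
Lazy '<.*?>' tries to match as LITTLE as possible.

String: '<xxb><end>'
Greedy '<.*>' starts at first '<' and extends to the LAST '>': '<xxb><end>' (10 chars)
Lazy '<.*?>' starts at first '<' and stops at the FIRST '>': '<xxb>' (5 chars)

5


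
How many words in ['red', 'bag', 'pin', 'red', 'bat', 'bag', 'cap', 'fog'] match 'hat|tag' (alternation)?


Alternation 'hat|tag' matches either 'hat' or 'tag'.
Checking each word:
  'red' -> no
  'bag' -> no
  'pin' -> no
  'red' -> no
  'bat' -> no
  'bag' -> no
  'cap' -> no
  'fog' -> no
Matches: []
Count: 0

0


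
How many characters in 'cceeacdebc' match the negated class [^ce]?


Negated class [^ce] matches any char NOT in {c, e}
Scanning 'cceeacdebc':
  pos 0: 'c' -> no (excluded)
  pos 1: 'c' -> no (excluded)
  pos 2: 'e' -> no (excluded)
  pos 3: 'e' -> no (excluded)
  pos 4: 'a' -> MATCH
  pos 5: 'c' -> no (excluded)
  pos 6: 'd' -> MATCH
  pos 7: 'e' -> no (excluded)
  pos 8: 'b' -> MATCH
  pos 9: 'c' -> no (excluded)
Total matches: 3

3


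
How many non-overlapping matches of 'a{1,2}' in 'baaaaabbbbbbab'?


Pattern 'a{1,2}' matches between 1 and 2 consecutive a's (greedy).
String: 'baaaaabbbbbbab'
Finding runs of a's and applying greedy matching:
  Run at pos 1: 'aaaaa' (length 5)
  Run at pos 12: 'a' (length 1)
Matches: ['aa', 'aa', 'a', 'a']
Count: 4

4


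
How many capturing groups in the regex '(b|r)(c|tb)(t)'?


To count capturing groups, count each '(' that starts a group.
Pattern: '(b|r)(c|tb)(t)'
Walking through the pattern:
  Position 0: '(' -> group #1
  Position 5: '(' -> group #2
  Position 11: '(' -> group #3
Total capturing groups: 3

3


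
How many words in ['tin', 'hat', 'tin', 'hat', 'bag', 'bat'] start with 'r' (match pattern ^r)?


Pattern ^r anchors to start of word. Check which words begin with 'r':
  'tin' -> no
  'hat' -> no
  'tin' -> no
  'hat' -> no
  'bag' -> no
  'bat' -> no
Matching words: []
Count: 0

0


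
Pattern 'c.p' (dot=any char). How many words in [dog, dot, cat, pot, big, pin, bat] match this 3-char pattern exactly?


Pattern 'c.p' means: starts with 'c', any single char, ends with 'p'.
Checking each word (must be exactly 3 chars):
  'dog' (len=3): no
  'dot' (len=3): no
  'cat' (len=3): no
  'pot' (len=3): no
  'big' (len=3): no
  'pin' (len=3): no
  'bat' (len=3): no
Matching words: []
Total: 0

0


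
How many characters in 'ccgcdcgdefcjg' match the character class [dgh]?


Character class [dgh] matches any of: {d, g, h}
Scanning string 'ccgcdcgdefcjg' character by character:
  pos 0: 'c' -> no
  pos 1: 'c' -> no
  pos 2: 'g' -> MATCH
  pos 3: 'c' -> no
  pos 4: 'd' -> MATCH
  pos 5: 'c' -> no
  pos 6: 'g' -> MATCH
  pos 7: 'd' -> MATCH
  pos 8: 'e' -> no
  pos 9: 'f' -> no
  pos 10: 'c' -> no
  pos 11: 'j' -> no
  pos 12: 'g' -> MATCH
Total matches: 5

5


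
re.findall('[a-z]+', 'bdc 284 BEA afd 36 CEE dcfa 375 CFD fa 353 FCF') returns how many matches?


Pattern '[a-z]+' finds one or more lowercase letters.
Text: 'bdc 284 BEA afd 36 CEE dcfa 375 CFD fa 353 FCF'
Scanning for matches:
  Match 1: 'bdc'
  Match 2: 'afd'
  Match 3: 'dcfa'
  Match 4: 'fa'
Total matches: 4

4


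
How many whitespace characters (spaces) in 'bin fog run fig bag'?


\s matches whitespace characters (spaces, tabs, etc.).
Text: 'bin fog run fig bag'
This text has 5 words separated by spaces.
Number of spaces = number of words - 1 = 5 - 1 = 4

4


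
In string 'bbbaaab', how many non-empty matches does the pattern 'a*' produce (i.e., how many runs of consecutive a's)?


Pattern 'a*' matches zero or more a's. We want non-empty runs of consecutive a's.
String: 'bbbaaab'
Walking through the string to find runs of a's:
  Run 1: positions 3-5 -> 'aaa'
Non-empty runs found: ['aaa']
Count: 1

1


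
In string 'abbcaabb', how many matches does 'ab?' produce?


Pattern 'ab?' matches 'a' optionally followed by 'b'.
String: 'abbcaabb'
Scanning left to right for 'a' then checking next char:
  Match 1: 'ab' (a followed by b)
  Match 2: 'a' (a not followed by b)
  Match 3: 'ab' (a followed by b)
Total matches: 3

3


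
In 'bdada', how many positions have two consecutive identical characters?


Looking for consecutive identical characters in 'bdada':
  pos 0-1: 'b' vs 'd' -> different
  pos 1-2: 'd' vs 'a' -> different
  pos 2-3: 'a' vs 'd' -> different
  pos 3-4: 'd' vs 'a' -> different
Consecutive identical pairs: []
Count: 0

0


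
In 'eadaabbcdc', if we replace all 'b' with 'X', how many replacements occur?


re.sub('b', 'X', text) replaces every occurrence of 'b' with 'X'.
Text: 'eadaabbcdc'
Scanning for 'b':
  pos 5: 'b' -> replacement #1
  pos 6: 'b' -> replacement #2
Total replacements: 2

2


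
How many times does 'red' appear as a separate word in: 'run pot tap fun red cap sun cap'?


Scanning each word for exact match 'red':
  Word 1: 'run' -> no
  Word 2: 'pot' -> no
  Word 3: 'tap' -> no
  Word 4: 'fun' -> no
  Word 5: 'red' -> MATCH
  Word 6: 'cap' -> no
  Word 7: 'sun' -> no
  Word 8: 'cap' -> no
Total matches: 1

1


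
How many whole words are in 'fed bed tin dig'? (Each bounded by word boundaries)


Word boundaries (\b) mark the start/end of each word.
Text: 'fed bed tin dig'
Splitting by whitespace:
  Word 1: 'fed'
  Word 2: 'bed'
  Word 3: 'tin'
  Word 4: 'dig'
Total whole words: 4

4


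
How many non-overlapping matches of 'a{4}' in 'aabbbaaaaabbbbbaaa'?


Pattern 'a{4}' matches exactly 4 consecutive a's (greedy, non-overlapping).
String: 'aabbbaaaaabbbbbaaa'
Scanning for runs of a's:
  Run at pos 0: 'aa' (length 2) -> 0 match(es)
  Run at pos 5: 'aaaaa' (length 5) -> 1 match(es)
  Run at pos 15: 'aaa' (length 3) -> 0 match(es)
Matches found: ['aaaa']
Total: 1

1


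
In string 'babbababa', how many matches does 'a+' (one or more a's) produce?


Pattern 'a+' matches one or more consecutive a's.
String: 'babbababa'
Scanning for runs of a:
  Match 1: 'a' (length 1)
  Match 2: 'a' (length 1)
  Match 3: 'a' (length 1)
  Match 4: 'a' (length 1)
Total matches: 4

4


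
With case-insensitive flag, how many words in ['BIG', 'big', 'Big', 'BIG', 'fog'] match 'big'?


Case-insensitive matching: compare each word's lowercase form to 'big'.
  'BIG' -> lower='big' -> MATCH
  'big' -> lower='big' -> MATCH
  'Big' -> lower='big' -> MATCH
  'BIG' -> lower='big' -> MATCH
  'fog' -> lower='fog' -> no
Matches: ['BIG', 'big', 'Big', 'BIG']
Count: 4

4


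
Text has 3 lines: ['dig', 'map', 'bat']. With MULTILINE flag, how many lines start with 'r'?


With MULTILINE flag, ^ matches the start of each line.
Lines: ['dig', 'map', 'bat']
Checking which lines start with 'r':
  Line 1: 'dig' -> no
  Line 2: 'map' -> no
  Line 3: 'bat' -> no
Matching lines: []
Count: 0

0


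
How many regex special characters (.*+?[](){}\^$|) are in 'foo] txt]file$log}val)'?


Regex special characters are: . * + ? [ ] ( ) { } \ ^ $ |
Scanning 'foo] txt]file$log}val)':
  pos 3: ']' -> SPECIAL
  pos 8: ']' -> SPECIAL
  pos 13: '$' -> SPECIAL
  pos 17: '}' -> SPECIAL
  pos 21: ')' -> SPECIAL
Special chars found: [']', ']', '$', '}', ')']
Total: 5

5


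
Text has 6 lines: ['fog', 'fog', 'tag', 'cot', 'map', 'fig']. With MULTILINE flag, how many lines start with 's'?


With MULTILINE flag, ^ matches the start of each line.
Lines: ['fog', 'fog', 'tag', 'cot', 'map', 'fig']
Checking which lines start with 's':
  Line 1: 'fog' -> no
  Line 2: 'fog' -> no
  Line 3: 'tag' -> no
  Line 4: 'cot' -> no
  Line 5: 'map' -> no
  Line 6: 'fig' -> no
Matching lines: []
Count: 0

0


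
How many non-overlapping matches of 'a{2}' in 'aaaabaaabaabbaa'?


Pattern 'a{2}' matches exactly 2 consecutive a's (greedy, non-overlapping).
String: 'aaaabaaabaabbaa'
Scanning for runs of a's:
  Run at pos 0: 'aaaa' (length 4) -> 2 match(es)
  Run at pos 5: 'aaa' (length 3) -> 1 match(es)
  Run at pos 9: 'aa' (length 2) -> 1 match(es)
  Run at pos 13: 'aa' (length 2) -> 1 match(es)
Matches found: ['aa', 'aa', 'aa', 'aa', 'aa']
Total: 5

5


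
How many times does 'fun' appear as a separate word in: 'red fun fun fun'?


Scanning each word for exact match 'fun':
  Word 1: 'red' -> no
  Word 2: 'fun' -> MATCH
  Word 3: 'fun' -> MATCH
  Word 4: 'fun' -> MATCH
Total matches: 3

3


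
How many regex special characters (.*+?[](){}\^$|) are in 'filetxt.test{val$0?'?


Regex special characters are: . * + ? [ ] ( ) { } \ ^ $ |
Scanning 'filetxt.test{val$0?':
  pos 7: '.' -> SPECIAL
  pos 12: '{' -> SPECIAL
  pos 16: '$' -> SPECIAL
  pos 18: '?' -> SPECIAL
Special chars found: ['.', '{', '$', '?']
Total: 4

4


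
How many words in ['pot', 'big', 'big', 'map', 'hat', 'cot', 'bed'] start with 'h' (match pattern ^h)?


Pattern ^h anchors to start of word. Check which words begin with 'h':
  'pot' -> no
  'big' -> no
  'big' -> no
  'map' -> no
  'hat' -> MATCH (starts with 'h')
  'cot' -> no
  'bed' -> no
Matching words: ['hat']
Count: 1

1


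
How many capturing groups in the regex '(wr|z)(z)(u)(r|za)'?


To count capturing groups, count each '(' that starts a group.
Pattern: '(wr|z)(z)(u)(r|za)'
Walking through the pattern:
  Position 0: '(' -> group #1
  Position 6: '(' -> group #2
  Position 9: '(' -> group #3
  Position 12: '(' -> group #4
Total capturing groups: 4

4


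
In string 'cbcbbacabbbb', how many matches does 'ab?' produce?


Pattern 'ab?' matches 'a' optionally followed by 'b'.
String: 'cbcbbacabbbb'
Scanning left to right for 'a' then checking next char:
  Match 1: 'a' (a not followed by b)
  Match 2: 'ab' (a followed by b)
Total matches: 2

2


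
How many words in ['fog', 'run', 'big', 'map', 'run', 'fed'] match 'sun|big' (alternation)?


Alternation 'sun|big' matches either 'sun' or 'big'.
Checking each word:
  'fog' -> no
  'run' -> no
  'big' -> MATCH
  'map' -> no
  'run' -> no
  'fed' -> no
Matches: ['big']
Count: 1

1


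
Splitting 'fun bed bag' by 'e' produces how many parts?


Splitting by 'e' breaks the string at each occurrence of the separator.
Text: 'fun bed bag'
Parts after split:
  Part 1: 'fun b'
  Part 2: 'd bag'
Total parts: 2

2


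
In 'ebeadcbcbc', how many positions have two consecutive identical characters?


Looking for consecutive identical characters in 'ebeadcbcbc':
  pos 0-1: 'e' vs 'b' -> different
  pos 1-2: 'b' vs 'e' -> different
  pos 2-3: 'e' vs 'a' -> different
  pos 3-4: 'a' vs 'd' -> different
  pos 4-5: 'd' vs 'c' -> different
  pos 5-6: 'c' vs 'b' -> different
  pos 6-7: 'b' vs 'c' -> different
  pos 7-8: 'c' vs 'b' -> different
  pos 8-9: 'b' vs 'c' -> different
Consecutive identical pairs: []
Count: 0

0


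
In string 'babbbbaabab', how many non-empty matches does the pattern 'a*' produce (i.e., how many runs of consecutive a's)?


Pattern 'a*' matches zero or more a's. We want non-empty runs of consecutive a's.
String: 'babbbbaabab'
Walking through the string to find runs of a's:
  Run 1: positions 1-1 -> 'a'
  Run 2: positions 6-7 -> 'aa'
  Run 3: positions 9-9 -> 'a'
Non-empty runs found: ['a', 'aa', 'a']
Count: 3

3


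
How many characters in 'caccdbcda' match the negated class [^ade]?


Negated class [^ade] matches any char NOT in {a, d, e}
Scanning 'caccdbcda':
  pos 0: 'c' -> MATCH
  pos 1: 'a' -> no (excluded)
  pos 2: 'c' -> MATCH
  pos 3: 'c' -> MATCH
  pos 4: 'd' -> no (excluded)
  pos 5: 'b' -> MATCH
  pos 6: 'c' -> MATCH
  pos 7: 'd' -> no (excluded)
  pos 8: 'a' -> no (excluded)
Total matches: 5

5


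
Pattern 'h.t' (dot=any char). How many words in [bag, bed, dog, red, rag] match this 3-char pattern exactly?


Pattern 'h.t' means: starts with 'h', any single char, ends with 't'.
Checking each word (must be exactly 3 chars):
  'bag' (len=3): no
  'bed' (len=3): no
  'dog' (len=3): no
  'red' (len=3): no
  'rag' (len=3): no
Matching words: []
Total: 0

0


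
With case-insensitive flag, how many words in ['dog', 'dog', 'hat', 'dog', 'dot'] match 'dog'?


Case-insensitive matching: compare each word's lowercase form to 'dog'.
  'dog' -> lower='dog' -> MATCH
  'dog' -> lower='dog' -> MATCH
  'hat' -> lower='hat' -> no
  'dog' -> lower='dog' -> MATCH
  'dot' -> lower='dot' -> no
Matches: ['dog', 'dog', 'dog']
Count: 3

3


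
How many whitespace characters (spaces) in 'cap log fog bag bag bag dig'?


\s matches whitespace characters (spaces, tabs, etc.).
Text: 'cap log fog bag bag bag dig'
This text has 7 words separated by spaces.
Number of spaces = number of words - 1 = 7 - 1 = 6

6


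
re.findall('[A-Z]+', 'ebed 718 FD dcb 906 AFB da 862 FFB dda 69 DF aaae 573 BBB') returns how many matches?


Pattern '[A-Z]+' finds one or more uppercase letters.
Text: 'ebed 718 FD dcb 906 AFB da 862 FFB dda 69 DF aaae 573 BBB'
Scanning for matches:
  Match 1: 'FD'
  Match 2: 'AFB'
  Match 3: 'FFB'
  Match 4: 'DF'
  Match 5: 'BBB'
Total matches: 5

5


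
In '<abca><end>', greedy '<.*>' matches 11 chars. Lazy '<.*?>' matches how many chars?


Greedy '<.*>' tries to match as MUCH as possible.
Lazy '<.*?>' tries to match as LITTLE as possible.

String: '<abca><end>'
Greedy '<.*>' starts at first '<' and extends to the LAST '>': '<abca><end>' (11 chars)
Lazy '<.*?>' starts at first '<' and stops at the FIRST '>': '<abca>' (6 chars)

6


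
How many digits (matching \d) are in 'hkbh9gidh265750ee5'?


\d matches any digit 0-9.
Scanning 'hkbh9gidh265750ee5':
  pos 4: '9' -> DIGIT
  pos 9: '2' -> DIGIT
  pos 10: '6' -> DIGIT
  pos 11: '5' -> DIGIT
  pos 12: '7' -> DIGIT
  pos 13: '5' -> DIGIT
  pos 14: '0' -> DIGIT
  pos 17: '5' -> DIGIT
Digits found: ['9', '2', '6', '5', '7', '5', '0', '5']
Total: 8

8


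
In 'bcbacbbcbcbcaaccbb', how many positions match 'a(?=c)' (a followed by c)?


Lookahead 'a(?=c)' matches 'a' only when followed by 'c'.
String: 'bcbacbbcbcbcaaccbb'
Checking each position where char is 'a':
  pos 3: 'a' -> MATCH (next='c')
  pos 12: 'a' -> no (next='a')
  pos 13: 'a' -> MATCH (next='c')
Matching positions: [3, 13]
Count: 2

2


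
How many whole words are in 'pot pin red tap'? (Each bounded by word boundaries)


Word boundaries (\b) mark the start/end of each word.
Text: 'pot pin red tap'
Splitting by whitespace:
  Word 1: 'pot'
  Word 2: 'pin'
  Word 3: 'red'
  Word 4: 'tap'
Total whole words: 4

4


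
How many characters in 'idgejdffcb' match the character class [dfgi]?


Character class [dfgi] matches any of: {d, f, g, i}
Scanning string 'idgejdffcb' character by character:
  pos 0: 'i' -> MATCH
  pos 1: 'd' -> MATCH
  pos 2: 'g' -> MATCH
  pos 3: 'e' -> no
  pos 4: 'j' -> no
  pos 5: 'd' -> MATCH
  pos 6: 'f' -> MATCH
  pos 7: 'f' -> MATCH
  pos 8: 'c' -> no
  pos 9: 'b' -> no
Total matches: 6

6


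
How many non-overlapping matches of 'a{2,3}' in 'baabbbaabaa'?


Pattern 'a{2,3}' matches between 2 and 3 consecutive a's (greedy).
String: 'baabbbaabaa'
Finding runs of a's and applying greedy matching:
  Run at pos 1: 'aa' (length 2)
  Run at pos 6: 'aa' (length 2)
  Run at pos 9: 'aa' (length 2)
Matches: ['aa', 'aa', 'aa']
Count: 3

3


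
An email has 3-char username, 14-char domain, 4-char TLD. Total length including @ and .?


An email address has format: username@domain.tld
Username length: 3
'@' character: 1
Domain length: 14
'.' character: 1
TLD length: 4
Total = 3 + 1 + 14 + 1 + 4 = 23

23


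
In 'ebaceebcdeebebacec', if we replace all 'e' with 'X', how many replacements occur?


re.sub('e', 'X', text) replaces every occurrence of 'e' with 'X'.
Text: 'ebaceebcdeebebacec'
Scanning for 'e':
  pos 0: 'e' -> replacement #1
  pos 4: 'e' -> replacement #2
  pos 5: 'e' -> replacement #3
  pos 9: 'e' -> replacement #4
  pos 10: 'e' -> replacement #5
  pos 12: 'e' -> replacement #6
  pos 16: 'e' -> replacement #7
Total replacements: 7

7


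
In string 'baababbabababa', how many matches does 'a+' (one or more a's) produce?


Pattern 'a+' matches one or more consecutive a's.
String: 'baababbabababa'
Scanning for runs of a:
  Match 1: 'aa' (length 2)
  Match 2: 'a' (length 1)
  Match 3: 'a' (length 1)
  Match 4: 'a' (length 1)
  Match 5: 'a' (length 1)
  Match 6: 'a' (length 1)
Total matches: 6

6


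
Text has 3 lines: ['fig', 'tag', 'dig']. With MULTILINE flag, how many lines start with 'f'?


With MULTILINE flag, ^ matches the start of each line.
Lines: ['fig', 'tag', 'dig']
Checking which lines start with 'f':
  Line 1: 'fig' -> MATCH
  Line 2: 'tag' -> no
  Line 3: 'dig' -> no
Matching lines: ['fig']
Count: 1

1


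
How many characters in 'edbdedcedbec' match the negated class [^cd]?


Negated class [^cd] matches any char NOT in {c, d}
Scanning 'edbdedcedbec':
  pos 0: 'e' -> MATCH
  pos 1: 'd' -> no (excluded)
  pos 2: 'b' -> MATCH
  pos 3: 'd' -> no (excluded)
  pos 4: 'e' -> MATCH
  pos 5: 'd' -> no (excluded)
  pos 6: 'c' -> no (excluded)
  pos 7: 'e' -> MATCH
  pos 8: 'd' -> no (excluded)
  pos 9: 'b' -> MATCH
  pos 10: 'e' -> MATCH
  pos 11: 'c' -> no (excluded)
Total matches: 6

6


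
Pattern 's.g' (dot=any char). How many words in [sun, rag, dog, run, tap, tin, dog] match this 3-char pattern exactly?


Pattern 's.g' means: starts with 's', any single char, ends with 'g'.
Checking each word (must be exactly 3 chars):
  'sun' (len=3): no
  'rag' (len=3): no
  'dog' (len=3): no
  'run' (len=3): no
  'tap' (len=3): no
  'tin' (len=3): no
  'dog' (len=3): no
Matching words: []
Total: 0

0


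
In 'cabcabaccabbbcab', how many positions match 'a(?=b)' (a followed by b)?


Lookahead 'a(?=b)' matches 'a' only when followed by 'b'.
String: 'cabcabaccabbbcab'
Checking each position where char is 'a':
  pos 1: 'a' -> MATCH (next='b')
  pos 4: 'a' -> MATCH (next='b')
  pos 6: 'a' -> no (next='c')
  pos 9: 'a' -> MATCH (next='b')
  pos 14: 'a' -> MATCH (next='b')
Matching positions: [1, 4, 9, 14]
Count: 4

4


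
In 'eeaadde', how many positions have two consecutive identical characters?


Looking for consecutive identical characters in 'eeaadde':
  pos 0-1: 'e' vs 'e' -> MATCH ('ee')
  pos 1-2: 'e' vs 'a' -> different
  pos 2-3: 'a' vs 'a' -> MATCH ('aa')
  pos 3-4: 'a' vs 'd' -> different
  pos 4-5: 'd' vs 'd' -> MATCH ('dd')
  pos 5-6: 'd' vs 'e' -> different
Consecutive identical pairs: ['ee', 'aa', 'dd']
Count: 3

3


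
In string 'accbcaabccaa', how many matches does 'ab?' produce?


Pattern 'ab?' matches 'a' optionally followed by 'b'.
String: 'accbcaabccaa'
Scanning left to right for 'a' then checking next char:
  Match 1: 'a' (a not followed by b)
  Match 2: 'a' (a not followed by b)
  Match 3: 'ab' (a followed by b)
  Match 4: 'a' (a not followed by b)
  Match 5: 'a' (a not followed by b)
Total matches: 5

5


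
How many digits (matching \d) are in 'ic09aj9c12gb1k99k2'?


\d matches any digit 0-9.
Scanning 'ic09aj9c12gb1k99k2':
  pos 2: '0' -> DIGIT
  pos 3: '9' -> DIGIT
  pos 6: '9' -> DIGIT
  pos 8: '1' -> DIGIT
  pos 9: '2' -> DIGIT
  pos 12: '1' -> DIGIT
  pos 14: '9' -> DIGIT
  pos 15: '9' -> DIGIT
  pos 17: '2' -> DIGIT
Digits found: ['0', '9', '9', '1', '2', '1', '9', '9', '2']
Total: 9

9


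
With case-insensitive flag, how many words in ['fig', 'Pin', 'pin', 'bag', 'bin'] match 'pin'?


Case-insensitive matching: compare each word's lowercase form to 'pin'.
  'fig' -> lower='fig' -> no
  'Pin' -> lower='pin' -> MATCH
  'pin' -> lower='pin' -> MATCH
  'bag' -> lower='bag' -> no
  'bin' -> lower='bin' -> no
Matches: ['Pin', 'pin']
Count: 2

2


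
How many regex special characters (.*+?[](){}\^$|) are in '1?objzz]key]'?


Regex special characters are: . * + ? [ ] ( ) { } \ ^ $ |
Scanning '1?objzz]key]':
  pos 1: '?' -> SPECIAL
  pos 7: ']' -> SPECIAL
  pos 11: ']' -> SPECIAL
Special chars found: ['?', ']', ']']
Total: 3

3


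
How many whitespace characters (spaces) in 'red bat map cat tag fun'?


\s matches whitespace characters (spaces, tabs, etc.).
Text: 'red bat map cat tag fun'
This text has 6 words separated by spaces.
Number of spaces = number of words - 1 = 6 - 1 = 5

5


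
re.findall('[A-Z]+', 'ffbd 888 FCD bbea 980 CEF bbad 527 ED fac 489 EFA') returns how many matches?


Pattern '[A-Z]+' finds one or more uppercase letters.
Text: 'ffbd 888 FCD bbea 980 CEF bbad 527 ED fac 489 EFA'
Scanning for matches:
  Match 1: 'FCD'
  Match 2: 'CEF'
  Match 3: 'ED'
  Match 4: 'EFA'
Total matches: 4

4


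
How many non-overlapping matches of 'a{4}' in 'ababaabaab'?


Pattern 'a{4}' matches exactly 4 consecutive a's (greedy, non-overlapping).
String: 'ababaabaab'
Scanning for runs of a's:
  Run at pos 0: 'a' (length 1) -> 0 match(es)
  Run at pos 2: 'a' (length 1) -> 0 match(es)
  Run at pos 4: 'aa' (length 2) -> 0 match(es)
  Run at pos 7: 'aa' (length 2) -> 0 match(es)
Matches found: []
Total: 0

0
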